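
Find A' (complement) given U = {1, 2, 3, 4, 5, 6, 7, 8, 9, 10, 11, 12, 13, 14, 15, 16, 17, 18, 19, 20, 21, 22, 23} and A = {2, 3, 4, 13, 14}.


Aᶜ = U \ A = elements in U but not in A
U = {1, 2, 3, 4, 5, 6, 7, 8, 9, 10, 11, 12, 13, 14, 15, 16, 17, 18, 19, 20, 21, 22, 23}
A = {2, 3, 4, 13, 14}
Aᶜ = {1, 5, 6, 7, 8, 9, 10, 11, 12, 15, 16, 17, 18, 19, 20, 21, 22, 23}

Aᶜ = {1, 5, 6, 7, 8, 9, 10, 11, 12, 15, 16, 17, 18, 19, 20, 21, 22, 23}


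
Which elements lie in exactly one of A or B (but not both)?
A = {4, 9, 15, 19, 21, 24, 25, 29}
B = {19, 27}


A △ B = (A \ B) ∪ (B \ A) = elements in exactly one of A or B
A \ B = {4, 9, 15, 21, 24, 25, 29}
B \ A = {27}
A △ B = {4, 9, 15, 21, 24, 25, 27, 29}

A △ B = {4, 9, 15, 21, 24, 25, 27, 29}


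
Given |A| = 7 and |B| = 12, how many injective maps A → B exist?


An injection sends each of |A| = 7 inputs to a distinct output in B.
# injections = |B|·(|B|-1)·…·(|B|-|A|+1) = 12! / (12 - 7)!
= 12 × 11 × 10 × 9 × 8 × 7 × 6
= 3991680

Number of injections = 3991680


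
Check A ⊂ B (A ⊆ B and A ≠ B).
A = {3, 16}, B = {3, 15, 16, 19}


A ⊂ B requires: A ⊆ B AND A ≠ B.
A ⊆ B? Yes
A = B? No
A ⊂ B: Yes (A is a proper subset of B)

Yes, A ⊂ B


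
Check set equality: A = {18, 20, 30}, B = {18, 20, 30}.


Two sets are equal iff they have exactly the same elements.
A = {18, 20, 30}
B = {18, 20, 30}
Same elements → A = B

Yes, A = B


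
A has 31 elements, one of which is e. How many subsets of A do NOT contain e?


Subsets of A avoiding e are subsets of A \ {e}, which has 30 elements.
Count = 2^(n-1) = 2^30
= 1073741824

Number of subsets avoiding e = 1073741824


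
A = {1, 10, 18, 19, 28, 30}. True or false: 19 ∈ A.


A = {1, 10, 18, 19, 28, 30}
Checking if 19 is in A
19 is in A → True

19 ∈ A


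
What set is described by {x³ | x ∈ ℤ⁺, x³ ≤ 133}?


Checking each candidate:
Condition: positive perfect cubes ≤ 133
Result = {1, 8, 27, 64, 125}

{1, 8, 27, 64, 125}


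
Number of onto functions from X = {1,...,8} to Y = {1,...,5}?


n = |X| = 8, k = |Y| = 5. Surjections via inclusion-exclusion:
S(n,k) = Σ(-1)^i × C(k,i) × (k-i)^n, i=0 to k
i=0: (-1)^0×C(5,0)×5^8 = 390625
i=1: (-1)^1×C(5,1)×4^8 = -327680
i=2: (-1)^2×C(5,2)×3^8 = 65610
i=3: (-1)^3×C(5,3)×2^8 = -2560
i=4: (-1)^4×C(5,4)×1^8 = 5
i=5: (-1)^5×C(5,5)×0^8 = 0
Total = 126000

Number of surjections = 126000


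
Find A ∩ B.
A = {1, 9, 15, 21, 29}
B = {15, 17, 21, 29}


A ∩ B = elements in both A and B
A = {1, 9, 15, 21, 29}
B = {15, 17, 21, 29}
A ∩ B = {15, 21, 29}

A ∩ B = {15, 21, 29}


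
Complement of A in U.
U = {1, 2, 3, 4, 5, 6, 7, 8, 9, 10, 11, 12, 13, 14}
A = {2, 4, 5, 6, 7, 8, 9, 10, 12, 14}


Aᶜ = U \ A = elements in U but not in A
U = {1, 2, 3, 4, 5, 6, 7, 8, 9, 10, 11, 12, 13, 14}
A = {2, 4, 5, 6, 7, 8, 9, 10, 12, 14}
Aᶜ = {1, 3, 11, 13}

Aᶜ = {1, 3, 11, 13}


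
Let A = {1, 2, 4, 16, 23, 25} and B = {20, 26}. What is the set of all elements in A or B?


A ∪ B = all elements in A or B (or both)
A = {1, 2, 4, 16, 23, 25}
B = {20, 26}
A ∪ B = {1, 2, 4, 16, 20, 23, 25, 26}

A ∪ B = {1, 2, 4, 16, 20, 23, 25, 26}


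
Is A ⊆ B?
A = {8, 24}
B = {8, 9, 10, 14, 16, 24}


A ⊆ B means every element of A is in B.
All elements of A are in B.
So A ⊆ B.

Yes, A ⊆ B


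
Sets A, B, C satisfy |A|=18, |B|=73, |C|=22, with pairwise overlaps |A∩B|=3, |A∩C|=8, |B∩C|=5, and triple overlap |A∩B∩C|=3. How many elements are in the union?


|A∪B∪C| = |A|+|B|+|C| - |A∩B|-|A∩C|-|B∩C| + |A∩B∩C|
= 18+73+22 - 3-8-5 + 3
= 113 - 16 + 3
= 100

|A ∪ B ∪ C| = 100


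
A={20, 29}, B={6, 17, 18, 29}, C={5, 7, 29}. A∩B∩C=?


A ∩ B = {29}
(A ∩ B) ∩ C = {29}

A ∩ B ∩ C = {29}


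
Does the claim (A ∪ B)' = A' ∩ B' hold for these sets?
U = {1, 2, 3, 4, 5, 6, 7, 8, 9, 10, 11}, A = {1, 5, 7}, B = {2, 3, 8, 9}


LHS: A ∪ B = {1, 2, 3, 5, 7, 8, 9}
(A ∪ B)' = U \ (A ∪ B) = {4, 6, 10, 11}
A' = {2, 3, 4, 6, 8, 9, 10, 11}, B' = {1, 4, 5, 6, 7, 10, 11}
Claimed RHS: A' ∩ B' = {4, 6, 10, 11}
Identity is VALID: LHS = RHS = {4, 6, 10, 11} ✓

Identity is valid. (A ∪ B)' = A' ∩ B' = {4, 6, 10, 11}


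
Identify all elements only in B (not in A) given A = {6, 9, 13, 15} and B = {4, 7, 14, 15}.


A = {6, 9, 13, 15}
B = {4, 7, 14, 15}
Region: only in B (not in A)
Elements: {4, 7, 14}

Elements only in B (not in A): {4, 7, 14}


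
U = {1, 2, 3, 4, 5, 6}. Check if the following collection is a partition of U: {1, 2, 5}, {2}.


A partition requires: (1) non-empty parts, (2) pairwise disjoint, (3) union = U
Parts: {1, 2, 5}, {2}
Union of parts: {1, 2, 5}
U = {1, 2, 3, 4, 5, 6}
All non-empty? True
Pairwise disjoint? False
Covers U? False

No, not a valid partition


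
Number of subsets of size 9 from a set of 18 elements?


C(n,k) = n! / (k!(n-k)!)
C(18,9) = 18! / (9!9!)
= 48620

C(18,9) = 48620


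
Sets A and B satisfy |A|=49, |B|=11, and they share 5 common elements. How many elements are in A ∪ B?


|A ∪ B| = |A| + |B| - |A ∩ B|
= 49 + 11 - 5
= 55

|A ∪ B| = 55


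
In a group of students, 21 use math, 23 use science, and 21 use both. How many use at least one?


|A ∪ B| = |A| + |B| - |A ∩ B|
= 21 + 23 - 21
= 23

|A ∪ B| = 23


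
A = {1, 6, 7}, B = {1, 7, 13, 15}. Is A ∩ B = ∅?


Disjoint means A ∩ B = ∅.
A ∩ B = {1, 7}
A ∩ B ≠ ∅, so A and B are NOT disjoint.

No, A and B are not disjoint (A ∩ B = {1, 7})


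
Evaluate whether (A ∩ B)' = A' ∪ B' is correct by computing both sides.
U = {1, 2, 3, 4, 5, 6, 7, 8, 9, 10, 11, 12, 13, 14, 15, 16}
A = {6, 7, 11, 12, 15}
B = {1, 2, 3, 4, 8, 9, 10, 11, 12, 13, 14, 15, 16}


LHS: A ∩ B = {11, 12, 15}
(A ∩ B)' = U \ (A ∩ B) = {1, 2, 3, 4, 5, 6, 7, 8, 9, 10, 13, 14, 16}
A' = {1, 2, 3, 4, 5, 8, 9, 10, 13, 14, 16}, B' = {5, 6, 7}
Claimed RHS: A' ∪ B' = {1, 2, 3, 4, 5, 6, 7, 8, 9, 10, 13, 14, 16}
Identity is VALID: LHS = RHS = {1, 2, 3, 4, 5, 6, 7, 8, 9, 10, 13, 14, 16} ✓

Identity is valid. (A ∩ B)' = A' ∪ B' = {1, 2, 3, 4, 5, 6, 7, 8, 9, 10, 13, 14, 16}


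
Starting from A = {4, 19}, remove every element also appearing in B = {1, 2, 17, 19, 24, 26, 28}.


A \ B = elements in A but not in B
A = {4, 19}
B = {1, 2, 17, 19, 24, 26, 28}
Remove from A any elements in B
A \ B = {4}

A \ B = {4}


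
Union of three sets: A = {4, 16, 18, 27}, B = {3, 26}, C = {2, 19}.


A ∪ B = {3, 4, 16, 18, 26, 27}
(A ∪ B) ∪ C = {2, 3, 4, 16, 18, 19, 26, 27}

A ∪ B ∪ C = {2, 3, 4, 16, 18, 19, 26, 27}


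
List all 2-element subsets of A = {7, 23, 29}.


|A| = 3, so A has C(3,2) = 3 subsets of size 2.
Enumerate by choosing 2 elements from A at a time:
{7, 23}, {7, 29}, {23, 29}

2-element subsets (3 total): {7, 23}, {7, 29}, {23, 29}


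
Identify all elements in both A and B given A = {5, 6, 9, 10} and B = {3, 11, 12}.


A = {5, 6, 9, 10}
B = {3, 11, 12}
Region: in both A and B
Elements: ∅

Elements in both A and B: ∅


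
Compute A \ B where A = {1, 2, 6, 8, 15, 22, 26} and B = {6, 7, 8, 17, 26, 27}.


A \ B = elements in A but not in B
A = {1, 2, 6, 8, 15, 22, 26}
B = {6, 7, 8, 17, 26, 27}
Remove from A any elements in B
A \ B = {1, 2, 15, 22}

A \ B = {1, 2, 15, 22}


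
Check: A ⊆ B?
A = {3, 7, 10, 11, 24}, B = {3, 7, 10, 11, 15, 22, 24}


A ⊆ B means every element of A is in B.
All elements of A are in B.
So A ⊆ B.

Yes, A ⊆ B


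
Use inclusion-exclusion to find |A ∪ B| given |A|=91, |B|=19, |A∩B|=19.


|A ∪ B| = |A| + |B| - |A ∩ B|
= 91 + 19 - 19
= 91

|A ∪ B| = 91


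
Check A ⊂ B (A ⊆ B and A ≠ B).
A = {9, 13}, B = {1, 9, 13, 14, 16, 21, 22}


A ⊂ B requires: A ⊆ B AND A ≠ B.
A ⊆ B? Yes
A = B? No
A ⊂ B: Yes (A is a proper subset of B)

Yes, A ⊂ B


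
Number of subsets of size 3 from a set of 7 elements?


C(n,k) = n! / (k!(n-k)!)
C(7,3) = 7! / (3!4!)
= 35

C(7,3) = 35


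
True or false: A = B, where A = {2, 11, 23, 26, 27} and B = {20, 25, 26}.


Two sets are equal iff they have exactly the same elements.
A = {2, 11, 23, 26, 27}
B = {20, 25, 26}
Differences: {2, 11, 20, 23, 25, 27}
A ≠ B

No, A ≠ B


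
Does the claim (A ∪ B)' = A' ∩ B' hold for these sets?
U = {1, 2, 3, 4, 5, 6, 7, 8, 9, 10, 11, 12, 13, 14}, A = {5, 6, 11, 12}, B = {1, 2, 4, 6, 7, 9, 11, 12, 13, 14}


LHS: A ∪ B = {1, 2, 4, 5, 6, 7, 9, 11, 12, 13, 14}
(A ∪ B)' = U \ (A ∪ B) = {3, 8, 10}
A' = {1, 2, 3, 4, 7, 8, 9, 10, 13, 14}, B' = {3, 5, 8, 10}
Claimed RHS: A' ∩ B' = {3, 8, 10}
Identity is VALID: LHS = RHS = {3, 8, 10} ✓

Identity is valid. (A ∪ B)' = A' ∩ B' = {3, 8, 10}


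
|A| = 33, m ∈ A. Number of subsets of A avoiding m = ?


Subsets of A avoiding m are subsets of A \ {m}, which has 32 elements.
Count = 2^(n-1) = 2^32
= 4294967296

Number of subsets avoiding m = 4294967296


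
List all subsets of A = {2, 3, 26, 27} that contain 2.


A subset of A contains 2 iff the remaining 3 elements form any subset of A \ {2}.
Count: 2^(n-1) = 2^3 = 8
Subsets containing 2: {2}, {2, 3}, {2, 26}, {2, 27}, {2, 3, 26}, {2, 3, 27}, {2, 26, 27}, {2, 3, 26, 27}

Subsets containing 2 (8 total): {2}, {2, 3}, {2, 26}, {2, 27}, {2, 3, 26}, {2, 3, 27}, {2, 26, 27}, {2, 3, 26, 27}


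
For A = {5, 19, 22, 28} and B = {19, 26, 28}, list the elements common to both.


A ∩ B = elements in both A and B
A = {5, 19, 22, 28}
B = {19, 26, 28}
A ∩ B = {19, 28}

A ∩ B = {19, 28}


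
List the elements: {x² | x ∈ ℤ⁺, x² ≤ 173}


Checking each candidate:
Condition: positive perfect squares ≤ 173
Result = {1, 4, 9, 16, 25, 36, 49, 64, 81, 100, 121, 144, 169}

{1, 4, 9, 16, 25, 36, 49, 64, 81, 100, 121, 144, 169}


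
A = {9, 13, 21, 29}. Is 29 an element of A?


A = {9, 13, 21, 29}
Checking if 29 is in A
29 is in A → True

29 ∈ A


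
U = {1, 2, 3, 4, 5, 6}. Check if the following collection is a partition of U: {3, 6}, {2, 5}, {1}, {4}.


A partition requires: (1) non-empty parts, (2) pairwise disjoint, (3) union = U
Parts: {3, 6}, {2, 5}, {1}, {4}
Union of parts: {1, 2, 3, 4, 5, 6}
U = {1, 2, 3, 4, 5, 6}
All non-empty? True
Pairwise disjoint? True
Covers U? True

Yes, valid partition


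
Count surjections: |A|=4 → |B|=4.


n = |A| = 4, k = |B| = 4. Surjections via inclusion-exclusion:
S(n,k) = Σ(-1)^i × C(k,i) × (k-i)^n, i=0 to k
i=0: (-1)^0×C(4,0)×4^4 = 256
i=1: (-1)^1×C(4,1)×3^4 = -324
i=2: (-1)^2×C(4,2)×2^4 = 96
i=3: (-1)^3×C(4,3)×1^4 = -4
i=4: (-1)^4×C(4,4)×0^4 = 0
Total = 24

Number of surjections = 24


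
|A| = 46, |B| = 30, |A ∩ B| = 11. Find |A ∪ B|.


|A ∪ B| = |A| + |B| - |A ∩ B|
= 46 + 30 - 11
= 65

|A ∪ B| = 65


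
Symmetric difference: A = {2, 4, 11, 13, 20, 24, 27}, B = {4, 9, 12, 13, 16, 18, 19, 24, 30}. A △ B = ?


A △ B = (A \ B) ∪ (B \ A) = elements in exactly one of A or B
A \ B = {2, 11, 20, 27}
B \ A = {9, 12, 16, 18, 19, 30}
A △ B = {2, 9, 11, 12, 16, 18, 19, 20, 27, 30}

A △ B = {2, 9, 11, 12, 16, 18, 19, 20, 27, 30}


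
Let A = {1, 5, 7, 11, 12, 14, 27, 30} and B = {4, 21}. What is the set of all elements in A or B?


A ∪ B = all elements in A or B (or both)
A = {1, 5, 7, 11, 12, 14, 27, 30}
B = {4, 21}
A ∪ B = {1, 4, 5, 7, 11, 12, 14, 21, 27, 30}

A ∪ B = {1, 4, 5, 7, 11, 12, 14, 21, 27, 30}


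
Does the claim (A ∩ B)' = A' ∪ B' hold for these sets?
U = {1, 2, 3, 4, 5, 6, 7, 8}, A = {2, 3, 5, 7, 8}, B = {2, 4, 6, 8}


LHS: A ∩ B = {2, 8}
(A ∩ B)' = U \ (A ∩ B) = {1, 3, 4, 5, 6, 7}
A' = {1, 4, 6}, B' = {1, 3, 5, 7}
Claimed RHS: A' ∪ B' = {1, 3, 4, 5, 6, 7}
Identity is VALID: LHS = RHS = {1, 3, 4, 5, 6, 7} ✓

Identity is valid. (A ∩ B)' = A' ∪ B' = {1, 3, 4, 5, 6, 7}


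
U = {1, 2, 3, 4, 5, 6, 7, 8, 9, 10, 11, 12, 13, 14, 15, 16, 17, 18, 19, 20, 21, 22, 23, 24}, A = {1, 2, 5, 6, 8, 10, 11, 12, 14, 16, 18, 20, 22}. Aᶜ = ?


Aᶜ = U \ A = elements in U but not in A
U = {1, 2, 3, 4, 5, 6, 7, 8, 9, 10, 11, 12, 13, 14, 15, 16, 17, 18, 19, 20, 21, 22, 23, 24}
A = {1, 2, 5, 6, 8, 10, 11, 12, 14, 16, 18, 20, 22}
Aᶜ = {3, 4, 7, 9, 13, 15, 17, 19, 21, 23, 24}

Aᶜ = {3, 4, 7, 9, 13, 15, 17, 19, 21, 23, 24}


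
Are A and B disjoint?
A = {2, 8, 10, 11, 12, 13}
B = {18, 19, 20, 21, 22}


Disjoint means A ∩ B = ∅.
A ∩ B = ∅
A ∩ B = ∅, so A and B are disjoint.

Yes, A and B are disjoint


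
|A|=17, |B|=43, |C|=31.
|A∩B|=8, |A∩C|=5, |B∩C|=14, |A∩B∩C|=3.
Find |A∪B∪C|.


|A∪B∪C| = |A|+|B|+|C| - |A∩B|-|A∩C|-|B∩C| + |A∩B∩C|
= 17+43+31 - 8-5-14 + 3
= 91 - 27 + 3
= 67

|A ∪ B ∪ C| = 67


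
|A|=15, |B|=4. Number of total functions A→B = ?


Each of |A| = 15 inputs maps to any of |B| = 4 outputs.
# functions = |B|^|A| = 4^15
= 1073741824

Number of functions = 1073741824


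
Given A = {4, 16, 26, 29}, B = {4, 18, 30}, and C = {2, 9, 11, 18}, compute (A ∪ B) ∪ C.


A ∪ B = {4, 16, 18, 26, 29, 30}
(A ∪ B) ∪ C = {2, 4, 9, 11, 16, 18, 26, 29, 30}

A ∪ B ∪ C = {2, 4, 9, 11, 16, 18, 26, 29, 30}


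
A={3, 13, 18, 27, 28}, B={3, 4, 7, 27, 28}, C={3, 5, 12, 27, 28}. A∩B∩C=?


A ∩ B = {3, 27, 28}
(A ∩ B) ∩ C = {3, 27, 28}

A ∩ B ∩ C = {3, 27, 28}


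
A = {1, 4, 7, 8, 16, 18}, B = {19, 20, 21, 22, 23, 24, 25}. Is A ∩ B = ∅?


Disjoint means A ∩ B = ∅.
A ∩ B = ∅
A ∩ B = ∅, so A and B are disjoint.

Yes, A and B are disjoint


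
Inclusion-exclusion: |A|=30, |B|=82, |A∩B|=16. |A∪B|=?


|A ∪ B| = |A| + |B| - |A ∩ B|
= 30 + 82 - 16
= 96

|A ∪ B| = 96


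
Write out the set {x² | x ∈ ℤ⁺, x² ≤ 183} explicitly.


Checking each candidate:
Condition: positive perfect squares ≤ 183
Result = {1, 4, 9, 16, 25, 36, 49, 64, 81, 100, 121, 144, 169}

{1, 4, 9, 16, 25, 36, 49, 64, 81, 100, 121, 144, 169}


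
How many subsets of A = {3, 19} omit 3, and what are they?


A subset of A that omits 3 is a subset of A \ {3}, so there are 2^(n-1) = 2^1 = 2 of them.
Subsets excluding 3: ∅, {19}

Subsets excluding 3 (2 total): ∅, {19}


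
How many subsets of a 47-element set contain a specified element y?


Subsets of A containing y correspond to subsets of A \ {y}, which has 46 elements.
Count = 2^(n-1) = 2^46
= 70368744177664

Number of subsets containing y = 70368744177664


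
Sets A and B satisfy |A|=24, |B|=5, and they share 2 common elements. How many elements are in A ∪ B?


|A ∪ B| = |A| + |B| - |A ∩ B|
= 24 + 5 - 2
= 27

|A ∪ B| = 27


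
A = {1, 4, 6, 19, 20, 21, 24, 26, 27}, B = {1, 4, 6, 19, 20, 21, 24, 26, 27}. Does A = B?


Two sets are equal iff they have exactly the same elements.
A = {1, 4, 6, 19, 20, 21, 24, 26, 27}
B = {1, 4, 6, 19, 20, 21, 24, 26, 27}
Same elements → A = B

Yes, A = B


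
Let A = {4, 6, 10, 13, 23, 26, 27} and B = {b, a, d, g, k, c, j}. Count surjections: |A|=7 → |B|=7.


n = |A| = 7, k = |B| = 7. Surjections via inclusion-exclusion:
S(n,k) = Σ(-1)^i × C(k,i) × (k-i)^n, i=0 to k
i=0: (-1)^0×C(7,0)×7^7 = 823543
i=1: (-1)^1×C(7,1)×6^7 = -1959552
i=2: (-1)^2×C(7,2)×5^7 = 1640625
i=3: (-1)^3×C(7,3)×4^7 = -573440
i=4: (-1)^4×C(7,4)×3^7 = 76545
i=5: (-1)^5×C(7,5)×2^7 = -2688
i=6: (-1)^6×C(7,6)×1^7 = 7
i=7: (-1)^7×C(7,7)×0^7 = 0
Total = 5040

Number of surjections = 5040


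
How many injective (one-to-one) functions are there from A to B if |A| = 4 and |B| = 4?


An injection sends each of |A| = 4 inputs to a distinct output in B.
# injections = |B|·(|B|-1)·…·(|B|-|A|+1) = 4! / (4 - 4)!
= 4 × 3 × 2 × 1
= 24

Number of injections = 24


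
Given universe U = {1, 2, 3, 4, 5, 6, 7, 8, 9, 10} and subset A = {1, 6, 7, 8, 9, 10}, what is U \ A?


Aᶜ = U \ A = elements in U but not in A
U = {1, 2, 3, 4, 5, 6, 7, 8, 9, 10}
A = {1, 6, 7, 8, 9, 10}
Aᶜ = {2, 3, 4, 5}

Aᶜ = {2, 3, 4, 5}


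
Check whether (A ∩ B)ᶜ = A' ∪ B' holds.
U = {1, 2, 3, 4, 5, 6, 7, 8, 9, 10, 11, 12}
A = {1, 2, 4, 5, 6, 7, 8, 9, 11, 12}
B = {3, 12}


LHS: A ∩ B = {12}
(A ∩ B)' = U \ (A ∩ B) = {1, 2, 3, 4, 5, 6, 7, 8, 9, 10, 11}
A' = {3, 10}, B' = {1, 2, 4, 5, 6, 7, 8, 9, 10, 11}
Claimed RHS: A' ∪ B' = {1, 2, 3, 4, 5, 6, 7, 8, 9, 10, 11}
Identity is VALID: LHS = RHS = {1, 2, 3, 4, 5, 6, 7, 8, 9, 10, 11} ✓

Identity is valid. (A ∩ B)' = A' ∪ B' = {1, 2, 3, 4, 5, 6, 7, 8, 9, 10, 11}


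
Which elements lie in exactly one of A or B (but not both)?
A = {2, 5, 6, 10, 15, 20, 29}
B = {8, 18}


A △ B = (A \ B) ∪ (B \ A) = elements in exactly one of A or B
A \ B = {2, 5, 6, 10, 15, 20, 29}
B \ A = {8, 18}
A △ B = {2, 5, 6, 8, 10, 15, 18, 20, 29}

A △ B = {2, 5, 6, 8, 10, 15, 18, 20, 29}


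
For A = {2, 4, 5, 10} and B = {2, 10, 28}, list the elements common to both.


A ∩ B = elements in both A and B
A = {2, 4, 5, 10}
B = {2, 10, 28}
A ∩ B = {2, 10}

A ∩ B = {2, 10}


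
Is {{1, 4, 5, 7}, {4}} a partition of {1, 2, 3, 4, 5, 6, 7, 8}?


A partition requires: (1) non-empty parts, (2) pairwise disjoint, (3) union = U
Parts: {1, 4, 5, 7}, {4}
Union of parts: {1, 4, 5, 7}
U = {1, 2, 3, 4, 5, 6, 7, 8}
All non-empty? True
Pairwise disjoint? False
Covers U? False

No, not a valid partition


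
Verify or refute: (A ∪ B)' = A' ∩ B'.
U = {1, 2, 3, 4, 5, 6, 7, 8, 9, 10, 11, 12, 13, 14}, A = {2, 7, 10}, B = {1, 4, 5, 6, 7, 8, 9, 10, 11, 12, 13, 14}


LHS: A ∪ B = {1, 2, 4, 5, 6, 7, 8, 9, 10, 11, 12, 13, 14}
(A ∪ B)' = U \ (A ∪ B) = {3}
A' = {1, 3, 4, 5, 6, 8, 9, 11, 12, 13, 14}, B' = {2, 3}
Claimed RHS: A' ∩ B' = {3}
Identity is VALID: LHS = RHS = {3} ✓

Identity is valid. (A ∪ B)' = A' ∩ B' = {3}


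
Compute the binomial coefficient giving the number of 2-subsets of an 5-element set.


C(n,k) = n! / (k!(n-k)!)
C(5,2) = 5! / (2!3!)
= 10

C(5,2) = 10


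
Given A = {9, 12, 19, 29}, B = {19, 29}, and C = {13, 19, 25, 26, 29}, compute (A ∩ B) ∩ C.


A ∩ B = {19, 29}
(A ∩ B) ∩ C = {19, 29}

A ∩ B ∩ C = {19, 29}


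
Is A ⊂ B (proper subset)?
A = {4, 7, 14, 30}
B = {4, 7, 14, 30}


A ⊂ B requires: A ⊆ B AND A ≠ B.
A ⊆ B? Yes
A = B? Yes
A = B, so A is not a PROPER subset.

No, A is not a proper subset of B


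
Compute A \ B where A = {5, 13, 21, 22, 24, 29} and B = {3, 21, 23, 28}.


A \ B = elements in A but not in B
A = {5, 13, 21, 22, 24, 29}
B = {3, 21, 23, 28}
Remove from A any elements in B
A \ B = {5, 13, 22, 24, 29}

A \ B = {5, 13, 22, 24, 29}


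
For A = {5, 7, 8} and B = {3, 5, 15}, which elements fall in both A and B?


A = {5, 7, 8}
B = {3, 5, 15}
Region: in both A and B
Elements: {5}

Elements in both A and B: {5}


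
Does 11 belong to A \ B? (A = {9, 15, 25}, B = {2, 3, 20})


A = {9, 15, 25}, B = {2, 3, 20}
A \ B = elements in A but not in B
A \ B = {9, 15, 25}
Checking if 11 ∈ A \ B
11 is not in A \ B → False

11 ∉ A \ B


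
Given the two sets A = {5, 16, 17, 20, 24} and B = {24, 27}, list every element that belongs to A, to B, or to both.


A ∪ B = all elements in A or B (or both)
A = {5, 16, 17, 20, 24}
B = {24, 27}
A ∪ B = {5, 16, 17, 20, 24, 27}

A ∪ B = {5, 16, 17, 20, 24, 27}


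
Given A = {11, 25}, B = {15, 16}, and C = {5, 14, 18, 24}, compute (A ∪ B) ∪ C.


A ∪ B = {11, 15, 16, 25}
(A ∪ B) ∪ C = {5, 11, 14, 15, 16, 18, 24, 25}

A ∪ B ∪ C = {5, 11, 14, 15, 16, 18, 24, 25}


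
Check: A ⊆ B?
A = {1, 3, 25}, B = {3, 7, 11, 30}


A ⊆ B means every element of A is in B.
Elements in A not in B: {1, 25}
So A ⊄ B.

No, A ⊄ B


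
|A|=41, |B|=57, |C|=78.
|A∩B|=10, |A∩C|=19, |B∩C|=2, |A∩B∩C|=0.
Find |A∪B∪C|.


|A∪B∪C| = |A|+|B|+|C| - |A∩B|-|A∩C|-|B∩C| + |A∩B∩C|
= 41+57+78 - 10-19-2 + 0
= 176 - 31 + 0
= 145

|A ∪ B ∪ C| = 145


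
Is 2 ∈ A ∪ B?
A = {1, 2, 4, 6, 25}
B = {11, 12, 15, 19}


A = {1, 2, 4, 6, 25}, B = {11, 12, 15, 19}
A ∪ B = all elements in A or B
A ∪ B = {1, 2, 4, 6, 11, 12, 15, 19, 25}
Checking if 2 ∈ A ∪ B
2 is in A ∪ B → True

2 ∈ A ∪ B


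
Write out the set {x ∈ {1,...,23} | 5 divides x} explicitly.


Checking each candidate:
Condition: multiples of 5 in {1,...,23}
Result = {5, 10, 15, 20}

{5, 10, 15, 20}


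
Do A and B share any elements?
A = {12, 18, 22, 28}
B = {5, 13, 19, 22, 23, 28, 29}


Disjoint means A ∩ B = ∅.
A ∩ B = {22, 28}
A ∩ B ≠ ∅, so A and B are NOT disjoint.

Yes — A and B share the element(s) of A ∩ B = {22, 28}, so they are not disjoint


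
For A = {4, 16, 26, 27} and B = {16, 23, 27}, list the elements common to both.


A ∩ B = elements in both A and B
A = {4, 16, 26, 27}
B = {16, 23, 27}
A ∩ B = {16, 27}

A ∩ B = {16, 27}


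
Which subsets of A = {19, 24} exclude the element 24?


A subset of A that omits 24 is a subset of A \ {24}, so there are 2^(n-1) = 2^1 = 2 of them.
Subsets excluding 24: ∅, {19}

Subsets excluding 24 (2 total): ∅, {19}


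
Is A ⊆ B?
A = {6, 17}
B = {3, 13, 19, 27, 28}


A ⊆ B means every element of A is in B.
Elements in A not in B: {6, 17}
So A ⊄ B.

No, A ⊄ B


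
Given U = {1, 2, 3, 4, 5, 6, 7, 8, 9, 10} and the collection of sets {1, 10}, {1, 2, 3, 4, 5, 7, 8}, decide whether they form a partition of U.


A partition requires: (1) non-empty parts, (2) pairwise disjoint, (3) union = U
Parts: {1, 10}, {1, 2, 3, 4, 5, 7, 8}
Union of parts: {1, 2, 3, 4, 5, 7, 8, 10}
U = {1, 2, 3, 4, 5, 6, 7, 8, 9, 10}
All non-empty? True
Pairwise disjoint? False
Covers U? False

No, not a valid partition


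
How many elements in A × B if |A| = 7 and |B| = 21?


|A × B| = |A| × |B|
= 7 × 21
= 147

|A × B| = 147


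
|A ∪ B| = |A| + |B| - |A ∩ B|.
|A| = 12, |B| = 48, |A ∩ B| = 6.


|A ∪ B| = |A| + |B| - |A ∩ B|
= 12 + 48 - 6
= 54

|A ∪ B| = 54


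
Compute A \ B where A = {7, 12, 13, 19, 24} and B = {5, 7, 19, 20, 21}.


A \ B = elements in A but not in B
A = {7, 12, 13, 19, 24}
B = {5, 7, 19, 20, 21}
Remove from A any elements in B
A \ B = {12, 13, 24}

A \ B = {12, 13, 24}


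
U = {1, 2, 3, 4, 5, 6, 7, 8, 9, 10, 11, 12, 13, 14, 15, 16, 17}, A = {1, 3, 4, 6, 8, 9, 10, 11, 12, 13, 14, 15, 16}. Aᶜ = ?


Aᶜ = U \ A = elements in U but not in A
U = {1, 2, 3, 4, 5, 6, 7, 8, 9, 10, 11, 12, 13, 14, 15, 16, 17}
A = {1, 3, 4, 6, 8, 9, 10, 11, 12, 13, 14, 15, 16}
Aᶜ = {2, 5, 7, 17}

Aᶜ = {2, 5, 7, 17}


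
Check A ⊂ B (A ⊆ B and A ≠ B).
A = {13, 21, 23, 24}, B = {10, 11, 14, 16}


A ⊂ B requires: A ⊆ B AND A ≠ B.
A ⊆ B? No
A ⊄ B, so A is not a proper subset.

No, A is not a proper subset of B


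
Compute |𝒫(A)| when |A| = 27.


Number of subsets = 2^n
= 2^27
= 134217728

|P(A)| = 134217728


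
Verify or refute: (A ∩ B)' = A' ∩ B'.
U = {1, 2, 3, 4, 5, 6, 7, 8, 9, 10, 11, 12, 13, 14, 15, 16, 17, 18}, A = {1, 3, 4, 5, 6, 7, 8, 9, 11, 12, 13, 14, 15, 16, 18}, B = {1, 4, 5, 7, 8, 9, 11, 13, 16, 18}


LHS: A ∩ B = {1, 4, 5, 7, 8, 9, 11, 13, 16, 18}
(A ∩ B)' = U \ (A ∩ B) = {2, 3, 6, 10, 12, 14, 15, 17}
A' = {2, 10, 17}, B' = {2, 3, 6, 10, 12, 14, 15, 17}
Claimed RHS: A' ∩ B' = {2, 10, 17}
Identity is INVALID: LHS = {2, 3, 6, 10, 12, 14, 15, 17} but the RHS claimed here equals {2, 10, 17}. The correct form is (A ∩ B)' = A' ∪ B'.

Identity is invalid: (A ∩ B)' = {2, 3, 6, 10, 12, 14, 15, 17} but A' ∩ B' = {2, 10, 17}. The correct De Morgan law is (A ∩ B)' = A' ∪ B'.


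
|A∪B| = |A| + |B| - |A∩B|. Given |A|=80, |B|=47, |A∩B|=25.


|A ∪ B| = |A| + |B| - |A ∩ B|
= 80 + 47 - 25
= 102

|A ∪ B| = 102


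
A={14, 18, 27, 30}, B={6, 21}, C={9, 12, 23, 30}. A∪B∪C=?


A ∪ B = {6, 14, 18, 21, 27, 30}
(A ∪ B) ∪ C = {6, 9, 12, 14, 18, 21, 23, 27, 30}

A ∪ B ∪ C = {6, 9, 12, 14, 18, 21, 23, 27, 30}


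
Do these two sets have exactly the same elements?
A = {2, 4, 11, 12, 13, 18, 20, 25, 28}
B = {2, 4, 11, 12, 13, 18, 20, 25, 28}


Two sets are equal iff they have exactly the same elements.
A = {2, 4, 11, 12, 13, 18, 20, 25, 28}
B = {2, 4, 11, 12, 13, 18, 20, 25, 28}
Same elements → A = B

Yes, A = B


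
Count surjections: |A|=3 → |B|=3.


n = |A| = 3, k = |B| = 3. Surjections via inclusion-exclusion:
S(n,k) = Σ(-1)^i × C(k,i) × (k-i)^n, i=0 to k
i=0: (-1)^0×C(3,0)×3^3 = 27
i=1: (-1)^1×C(3,1)×2^3 = -24
i=2: (-1)^2×C(3,2)×1^3 = 3
i=3: (-1)^3×C(3,3)×0^3 = 0
Total = 6

Number of surjections = 6


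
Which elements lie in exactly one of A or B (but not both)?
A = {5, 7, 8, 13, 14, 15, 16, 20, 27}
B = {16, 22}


A △ B = (A \ B) ∪ (B \ A) = elements in exactly one of A or B
A \ B = {5, 7, 8, 13, 14, 15, 20, 27}
B \ A = {22}
A △ B = {5, 7, 8, 13, 14, 15, 20, 22, 27}

A △ B = {5, 7, 8, 13, 14, 15, 20, 22, 27}


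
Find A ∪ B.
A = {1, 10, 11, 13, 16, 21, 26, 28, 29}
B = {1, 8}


A ∪ B = all elements in A or B (or both)
A = {1, 10, 11, 13, 16, 21, 26, 28, 29}
B = {1, 8}
A ∪ B = {1, 8, 10, 11, 13, 16, 21, 26, 28, 29}

A ∪ B = {1, 8, 10, 11, 13, 16, 21, 26, 28, 29}


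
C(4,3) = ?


C(n,k) = n! / (k!(n-k)!)
C(4,3) = 4! / (3!1!)
= 4

C(4,3) = 4


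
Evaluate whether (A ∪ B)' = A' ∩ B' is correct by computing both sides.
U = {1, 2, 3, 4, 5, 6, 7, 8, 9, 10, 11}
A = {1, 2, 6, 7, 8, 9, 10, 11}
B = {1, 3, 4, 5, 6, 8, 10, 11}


LHS: A ∪ B = {1, 2, 3, 4, 5, 6, 7, 8, 9, 10, 11}
(A ∪ B)' = U \ (A ∪ B) = ∅
A' = {3, 4, 5}, B' = {2, 7, 9}
Claimed RHS: A' ∩ B' = ∅
Identity is VALID: LHS = RHS = ∅ ✓

Identity is valid. (A ∪ B)' = A' ∩ B' = ∅


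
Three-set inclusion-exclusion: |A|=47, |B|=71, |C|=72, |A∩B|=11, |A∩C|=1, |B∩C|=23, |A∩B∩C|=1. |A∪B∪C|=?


|A∪B∪C| = |A|+|B|+|C| - |A∩B|-|A∩C|-|B∩C| + |A∩B∩C|
= 47+71+72 - 11-1-23 + 1
= 190 - 35 + 1
= 156

|A ∪ B ∪ C| = 156


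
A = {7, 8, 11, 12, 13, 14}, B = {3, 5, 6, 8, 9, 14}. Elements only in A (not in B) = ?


A = {7, 8, 11, 12, 13, 14}
B = {3, 5, 6, 8, 9, 14}
Region: only in A (not in B)
Elements: {7, 11, 12, 13}

Elements only in A (not in B): {7, 11, 12, 13}


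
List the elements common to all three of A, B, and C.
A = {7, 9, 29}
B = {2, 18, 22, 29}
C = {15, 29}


A ∩ B = {29}
(A ∩ B) ∩ C = {29}

A ∩ B ∩ C = {29}


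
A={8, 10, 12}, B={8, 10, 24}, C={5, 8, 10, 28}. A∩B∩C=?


A ∩ B = {8, 10}
(A ∩ B) ∩ C = {8, 10}

A ∩ B ∩ C = {8, 10}


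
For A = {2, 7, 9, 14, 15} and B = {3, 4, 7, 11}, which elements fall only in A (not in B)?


A = {2, 7, 9, 14, 15}
B = {3, 4, 7, 11}
Region: only in A (not in B)
Elements: {2, 9, 14, 15}

Elements only in A (not in B): {2, 9, 14, 15}


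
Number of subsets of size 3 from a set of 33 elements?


C(n,k) = n! / (k!(n-k)!)
C(33,3) = 33! / (3!30!)
= 5456

C(33,3) = 5456


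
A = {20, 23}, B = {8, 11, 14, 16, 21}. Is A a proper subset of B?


A ⊂ B requires: A ⊆ B AND A ≠ B.
A ⊆ B? No
A ⊄ B, so A is not a proper subset.

No, A is not a proper subset of B


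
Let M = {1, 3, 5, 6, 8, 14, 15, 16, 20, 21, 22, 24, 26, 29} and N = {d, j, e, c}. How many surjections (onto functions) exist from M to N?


n = |M| = 14, k = |N| = 4. Surjections via inclusion-exclusion:
S(n,k) = Σ(-1)^i × C(k,i) × (k-i)^n, i=0 to k
i=0: (-1)^0×C(4,0)×4^14 = 268435456
i=1: (-1)^1×C(4,1)×3^14 = -19131876
i=2: (-1)^2×C(4,2)×2^14 = 98304
i=3: (-1)^3×C(4,3)×1^14 = -4
i=4: (-1)^4×C(4,4)×0^14 = 0
Total = 249401880

Number of surjections = 249401880


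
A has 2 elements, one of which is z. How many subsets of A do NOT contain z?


Subsets of A avoiding z are subsets of A \ {z}, which has 1 elements.
Count = 2^(n-1) = 2^1
= 2

Number of subsets avoiding z = 2


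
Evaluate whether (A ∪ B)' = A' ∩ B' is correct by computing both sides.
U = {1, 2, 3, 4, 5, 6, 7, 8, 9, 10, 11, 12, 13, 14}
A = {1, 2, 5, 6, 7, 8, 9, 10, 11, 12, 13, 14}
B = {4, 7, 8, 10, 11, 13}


LHS: A ∪ B = {1, 2, 4, 5, 6, 7, 8, 9, 10, 11, 12, 13, 14}
(A ∪ B)' = U \ (A ∪ B) = {3}
A' = {3, 4}, B' = {1, 2, 3, 5, 6, 9, 12, 14}
Claimed RHS: A' ∩ B' = {3}
Identity is VALID: LHS = RHS = {3} ✓

Identity is valid. (A ∪ B)' = A' ∩ B' = {3}


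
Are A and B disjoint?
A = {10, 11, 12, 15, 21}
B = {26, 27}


Disjoint means A ∩ B = ∅.
A ∩ B = ∅
A ∩ B = ∅, so A and B are disjoint.

Yes, A and B are disjoint


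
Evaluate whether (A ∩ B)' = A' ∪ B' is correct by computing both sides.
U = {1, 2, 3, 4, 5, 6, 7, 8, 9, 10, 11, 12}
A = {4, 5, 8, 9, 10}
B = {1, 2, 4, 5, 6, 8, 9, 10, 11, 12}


LHS: A ∩ B = {4, 5, 8, 9, 10}
(A ∩ B)' = U \ (A ∩ B) = {1, 2, 3, 6, 7, 11, 12}
A' = {1, 2, 3, 6, 7, 11, 12}, B' = {3, 7}
Claimed RHS: A' ∪ B' = {1, 2, 3, 6, 7, 11, 12}
Identity is VALID: LHS = RHS = {1, 2, 3, 6, 7, 11, 12} ✓

Identity is valid. (A ∩ B)' = A' ∪ B' = {1, 2, 3, 6, 7, 11, 12}


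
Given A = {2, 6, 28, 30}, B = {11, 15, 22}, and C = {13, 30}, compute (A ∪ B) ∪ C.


A ∪ B = {2, 6, 11, 15, 22, 28, 30}
(A ∪ B) ∪ C = {2, 6, 11, 13, 15, 22, 28, 30}

A ∪ B ∪ C = {2, 6, 11, 13, 15, 22, 28, 30}


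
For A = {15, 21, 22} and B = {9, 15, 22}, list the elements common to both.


A ∩ B = elements in both A and B
A = {15, 21, 22}
B = {9, 15, 22}
A ∩ B = {15, 22}

A ∩ B = {15, 22}


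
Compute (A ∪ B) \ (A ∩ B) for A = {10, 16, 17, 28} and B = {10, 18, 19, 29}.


A △ B = (A \ B) ∪ (B \ A) = elements in exactly one of A or B
A \ B = {16, 17, 28}
B \ A = {18, 19, 29}
A △ B = {16, 17, 18, 19, 28, 29}

A △ B = {16, 17, 18, 19, 28, 29}


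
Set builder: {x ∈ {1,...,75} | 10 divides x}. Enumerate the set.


Checking each candidate:
Condition: multiples of 10 in {1,...,75}
Result = {10, 20, 30, 40, 50, 60, 70}

{10, 20, 30, 40, 50, 60, 70}


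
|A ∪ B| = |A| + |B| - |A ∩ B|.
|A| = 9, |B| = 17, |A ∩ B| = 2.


|A ∪ B| = |A| + |B| - |A ∩ B|
= 9 + 17 - 2
= 24

|A ∪ B| = 24


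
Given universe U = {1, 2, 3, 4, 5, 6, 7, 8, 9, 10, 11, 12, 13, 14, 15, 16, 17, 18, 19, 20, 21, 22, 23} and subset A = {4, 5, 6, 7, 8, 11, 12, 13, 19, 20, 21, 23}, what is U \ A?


Aᶜ = U \ A = elements in U but not in A
U = {1, 2, 3, 4, 5, 6, 7, 8, 9, 10, 11, 12, 13, 14, 15, 16, 17, 18, 19, 20, 21, 22, 23}
A = {4, 5, 6, 7, 8, 11, 12, 13, 19, 20, 21, 23}
Aᶜ = {1, 2, 3, 9, 10, 14, 15, 16, 17, 18, 22}

Aᶜ = {1, 2, 3, 9, 10, 14, 15, 16, 17, 18, 22}


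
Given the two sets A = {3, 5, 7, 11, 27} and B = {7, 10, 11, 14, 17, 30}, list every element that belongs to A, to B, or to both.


A ∪ B = all elements in A or B (or both)
A = {3, 5, 7, 11, 27}
B = {7, 10, 11, 14, 17, 30}
A ∪ B = {3, 5, 7, 10, 11, 14, 17, 27, 30}

A ∪ B = {3, 5, 7, 10, 11, 14, 17, 27, 30}


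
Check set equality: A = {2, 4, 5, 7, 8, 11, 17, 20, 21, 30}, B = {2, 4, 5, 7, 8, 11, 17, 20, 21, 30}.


Two sets are equal iff they have exactly the same elements.
A = {2, 4, 5, 7, 8, 11, 17, 20, 21, 30}
B = {2, 4, 5, 7, 8, 11, 17, 20, 21, 30}
Same elements → A = B

Yes, A = B


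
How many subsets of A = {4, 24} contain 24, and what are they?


A subset of A contains 24 iff the remaining 1 elements form any subset of A \ {24}.
Count: 2^(n-1) = 2^1 = 2
Subsets containing 24: {24}, {4, 24}

Subsets containing 24 (2 total): {24}, {4, 24}


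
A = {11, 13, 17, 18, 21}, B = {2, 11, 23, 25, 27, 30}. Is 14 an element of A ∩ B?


A = {11, 13, 17, 18, 21}, B = {2, 11, 23, 25, 27, 30}
A ∩ B = elements in both A and B
A ∩ B = {11}
Checking if 14 ∈ A ∩ B
14 is not in A ∩ B → False

14 ∉ A ∩ B


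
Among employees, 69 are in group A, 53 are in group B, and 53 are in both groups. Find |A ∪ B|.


|A ∪ B| = |A| + |B| - |A ∩ B|
= 69 + 53 - 53
= 69

|A ∪ B| = 69


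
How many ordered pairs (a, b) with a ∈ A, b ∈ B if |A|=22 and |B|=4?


|A × B| = |A| × |B|
= 22 × 4
= 88

|A × B| = 88


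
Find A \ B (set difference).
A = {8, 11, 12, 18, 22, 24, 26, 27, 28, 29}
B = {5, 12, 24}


A \ B = elements in A but not in B
A = {8, 11, 12, 18, 22, 24, 26, 27, 28, 29}
B = {5, 12, 24}
Remove from A any elements in B
A \ B = {8, 11, 18, 22, 26, 27, 28, 29}

A \ B = {8, 11, 18, 22, 26, 27, 28, 29}


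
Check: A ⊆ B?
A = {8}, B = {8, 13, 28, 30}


A ⊆ B means every element of A is in B.
All elements of A are in B.
So A ⊆ B.

Yes, A ⊆ B


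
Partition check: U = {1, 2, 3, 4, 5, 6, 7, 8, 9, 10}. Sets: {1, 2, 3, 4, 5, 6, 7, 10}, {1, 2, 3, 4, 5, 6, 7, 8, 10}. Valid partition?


A partition requires: (1) non-empty parts, (2) pairwise disjoint, (3) union = U
Parts: {1, 2, 3, 4, 5, 6, 7, 10}, {1, 2, 3, 4, 5, 6, 7, 8, 10}
Union of parts: {1, 2, 3, 4, 5, 6, 7, 8, 10}
U = {1, 2, 3, 4, 5, 6, 7, 8, 9, 10}
All non-empty? True
Pairwise disjoint? False
Covers U? False

No, not a valid partition


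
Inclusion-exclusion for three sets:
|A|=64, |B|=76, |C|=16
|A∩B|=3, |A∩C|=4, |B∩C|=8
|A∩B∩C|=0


|A∪B∪C| = |A|+|B|+|C| - |A∩B|-|A∩C|-|B∩C| + |A∩B∩C|
= 64+76+16 - 3-4-8 + 0
= 156 - 15 + 0
= 141

|A ∪ B ∪ C| = 141


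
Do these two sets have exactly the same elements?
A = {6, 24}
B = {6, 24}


Two sets are equal iff they have exactly the same elements.
A = {6, 24}
B = {6, 24}
Same elements → A = B

Yes, A = B


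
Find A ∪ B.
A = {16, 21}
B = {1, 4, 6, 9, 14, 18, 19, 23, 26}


A ∪ B = all elements in A or B (or both)
A = {16, 21}
B = {1, 4, 6, 9, 14, 18, 19, 23, 26}
A ∪ B = {1, 4, 6, 9, 14, 16, 18, 19, 21, 23, 26}

A ∪ B = {1, 4, 6, 9, 14, 16, 18, 19, 21, 23, 26}


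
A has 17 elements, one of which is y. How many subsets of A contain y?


Subsets of A containing y correspond to subsets of A \ {y}, which has 16 elements.
Count = 2^(n-1) = 2^16
= 65536

Number of subsets containing y = 65536


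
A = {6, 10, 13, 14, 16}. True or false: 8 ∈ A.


A = {6, 10, 13, 14, 16}
Checking if 8 is in A
8 is not in A → False

8 ∉ A


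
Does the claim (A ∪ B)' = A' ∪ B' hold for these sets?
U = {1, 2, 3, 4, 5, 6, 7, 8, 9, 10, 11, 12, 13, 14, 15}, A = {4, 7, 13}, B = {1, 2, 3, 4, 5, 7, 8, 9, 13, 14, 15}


LHS: A ∪ B = {1, 2, 3, 4, 5, 7, 8, 9, 13, 14, 15}
(A ∪ B)' = U \ (A ∪ B) = {6, 10, 11, 12}
A' = {1, 2, 3, 5, 6, 8, 9, 10, 11, 12, 14, 15}, B' = {6, 10, 11, 12}
Claimed RHS: A' ∪ B' = {1, 2, 3, 5, 6, 8, 9, 10, 11, 12, 14, 15}
Identity is INVALID: LHS = {6, 10, 11, 12} but the RHS claimed here equals {1, 2, 3, 5, 6, 8, 9, 10, 11, 12, 14, 15}. The correct form is (A ∪ B)' = A' ∩ B'.

Identity is invalid: (A ∪ B)' = {6, 10, 11, 12} but A' ∪ B' = {1, 2, 3, 5, 6, 8, 9, 10, 11, 12, 14, 15}. The correct De Morgan law is (A ∪ B)' = A' ∩ B'.


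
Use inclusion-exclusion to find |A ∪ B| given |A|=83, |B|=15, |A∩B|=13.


|A ∪ B| = |A| + |B| - |A ∩ B|
= 83 + 15 - 13
= 85

|A ∪ B| = 85


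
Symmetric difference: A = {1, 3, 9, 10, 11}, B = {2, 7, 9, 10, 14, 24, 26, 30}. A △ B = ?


A △ B = (A \ B) ∪ (B \ A) = elements in exactly one of A or B
A \ B = {1, 3, 11}
B \ A = {2, 7, 14, 24, 26, 30}
A △ B = {1, 2, 3, 7, 11, 14, 24, 26, 30}

A △ B = {1, 2, 3, 7, 11, 14, 24, 26, 30}


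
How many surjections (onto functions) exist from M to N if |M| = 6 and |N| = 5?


n = |M| = 6, k = |N| = 5. Surjections via inclusion-exclusion:
S(n,k) = Σ(-1)^i × C(k,i) × (k-i)^n, i=0 to k
i=0: (-1)^0×C(5,0)×5^6 = 15625
i=1: (-1)^1×C(5,1)×4^6 = -20480
i=2: (-1)^2×C(5,2)×3^6 = 7290
i=3: (-1)^3×C(5,3)×2^6 = -640
i=4: (-1)^4×C(5,4)×1^6 = 5
i=5: (-1)^5×C(5,5)×0^6 = 0
Total = 1800

Number of surjections = 1800


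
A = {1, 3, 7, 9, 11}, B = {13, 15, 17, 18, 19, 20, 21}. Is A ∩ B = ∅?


Disjoint means A ∩ B = ∅.
A ∩ B = ∅
A ∩ B = ∅, so A and B are disjoint.

Yes, A and B are disjoint


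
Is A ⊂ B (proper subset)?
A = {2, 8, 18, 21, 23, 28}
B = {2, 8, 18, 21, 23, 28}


A ⊂ B requires: A ⊆ B AND A ≠ B.
A ⊆ B? Yes
A = B? Yes
A = B, so A is not a PROPER subset.

No, A is not a proper subset of B


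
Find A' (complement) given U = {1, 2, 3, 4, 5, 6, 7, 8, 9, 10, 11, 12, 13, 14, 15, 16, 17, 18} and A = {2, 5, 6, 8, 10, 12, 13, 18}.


Aᶜ = U \ A = elements in U but not in A
U = {1, 2, 3, 4, 5, 6, 7, 8, 9, 10, 11, 12, 13, 14, 15, 16, 17, 18}
A = {2, 5, 6, 8, 10, 12, 13, 18}
Aᶜ = {1, 3, 4, 7, 9, 11, 14, 15, 16, 17}

Aᶜ = {1, 3, 4, 7, 9, 11, 14, 15, 16, 17}


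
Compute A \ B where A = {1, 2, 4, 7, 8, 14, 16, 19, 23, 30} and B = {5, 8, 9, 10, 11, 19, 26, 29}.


A \ B = elements in A but not in B
A = {1, 2, 4, 7, 8, 14, 16, 19, 23, 30}
B = {5, 8, 9, 10, 11, 19, 26, 29}
Remove from A any elements in B
A \ B = {1, 2, 4, 7, 14, 16, 23, 30}

A \ B = {1, 2, 4, 7, 14, 16, 23, 30}


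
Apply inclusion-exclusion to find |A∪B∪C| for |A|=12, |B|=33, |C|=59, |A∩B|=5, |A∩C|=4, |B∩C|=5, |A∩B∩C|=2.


|A∪B∪C| = |A|+|B|+|C| - |A∩B|-|A∩C|-|B∩C| + |A∩B∩C|
= 12+33+59 - 5-4-5 + 2
= 104 - 14 + 2
= 92

|A ∪ B ∪ C| = 92


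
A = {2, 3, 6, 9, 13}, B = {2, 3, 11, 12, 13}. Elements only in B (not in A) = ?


A = {2, 3, 6, 9, 13}
B = {2, 3, 11, 12, 13}
Region: only in B (not in A)
Elements: {11, 12}

Elements only in B (not in A): {11, 12}


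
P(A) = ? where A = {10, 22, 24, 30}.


|A| = 4, so |P(A)| = 2^4 = 16
Enumerate subsets by cardinality (0 to 4):
∅, {10}, {22}, {24}, {30}, {10, 22}, {10, 24}, {10, 30}, {22, 24}, {22, 30}, {24, 30}, {10, 22, 24}, {10, 22, 30}, {10, 24, 30}, {22, 24, 30}, {10, 22, 24, 30}

P(A) has 16 subsets: ∅, {10}, {22}, {24}, {30}, {10, 22}, {10, 24}, {10, 30}, {22, 24}, {22, 30}, {24, 30}, {10, 22, 24}, {10, 22, 30}, {10, 24, 30}, {22, 24, 30}, {10, 22, 24, 30}


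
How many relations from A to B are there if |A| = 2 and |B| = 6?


A relation from A to B is any subset of A × B.
|A × B| = 2 × 6 = 12
# relations = 2^|A × B| = 2^12 = 4096

Number of relations = 4096


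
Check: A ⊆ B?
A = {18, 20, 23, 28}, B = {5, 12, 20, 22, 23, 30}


A ⊆ B means every element of A is in B.
Elements in A not in B: {18, 28}
So A ⊄ B.

No, A ⊄ B


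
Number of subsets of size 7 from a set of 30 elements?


C(n,k) = n! / (k!(n-k)!)
C(30,7) = 30! / (7!23!)
= 2035800

C(30,7) = 2035800


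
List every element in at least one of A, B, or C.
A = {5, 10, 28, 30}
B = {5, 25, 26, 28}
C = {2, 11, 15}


A ∪ B = {5, 10, 25, 26, 28, 30}
(A ∪ B) ∪ C = {2, 5, 10, 11, 15, 25, 26, 28, 30}

A ∪ B ∪ C = {2, 5, 10, 11, 15, 25, 26, 28, 30}


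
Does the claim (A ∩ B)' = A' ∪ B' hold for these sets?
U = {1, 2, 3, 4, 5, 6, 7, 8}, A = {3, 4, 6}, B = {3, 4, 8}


LHS: A ∩ B = {3, 4}
(A ∩ B)' = U \ (A ∩ B) = {1, 2, 5, 6, 7, 8}
A' = {1, 2, 5, 7, 8}, B' = {1, 2, 5, 6, 7}
Claimed RHS: A' ∪ B' = {1, 2, 5, 6, 7, 8}
Identity is VALID: LHS = RHS = {1, 2, 5, 6, 7, 8} ✓

Identity is valid. (A ∩ B)' = A' ∪ B' = {1, 2, 5, 6, 7, 8}


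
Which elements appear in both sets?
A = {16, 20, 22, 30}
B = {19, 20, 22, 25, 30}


A ∩ B = elements in both A and B
A = {16, 20, 22, 30}
B = {19, 20, 22, 25, 30}
A ∩ B = {20, 22, 30}

A ∩ B = {20, 22, 30}


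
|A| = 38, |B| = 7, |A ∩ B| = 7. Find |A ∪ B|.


|A ∪ B| = |A| + |B| - |A ∩ B|
= 38 + 7 - 7
= 38

|A ∪ B| = 38


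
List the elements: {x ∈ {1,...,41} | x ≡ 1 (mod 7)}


Checking each candidate:
Condition: x in {1,...,41} with x ≡ 1 (mod 7)
Result = {1, 8, 15, 22, 29, 36}

{1, 8, 15, 22, 29, 36}


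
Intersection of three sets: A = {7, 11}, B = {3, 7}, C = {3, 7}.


A ∩ B = {7}
(A ∩ B) ∩ C = {7}

A ∩ B ∩ C = {7}


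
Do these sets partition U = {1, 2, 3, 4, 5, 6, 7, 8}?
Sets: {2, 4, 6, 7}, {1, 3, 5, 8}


A partition requires: (1) non-empty parts, (2) pairwise disjoint, (3) union = U
Parts: {2, 4, 6, 7}, {1, 3, 5, 8}
Union of parts: {1, 2, 3, 4, 5, 6, 7, 8}
U = {1, 2, 3, 4, 5, 6, 7, 8}
All non-empty? True
Pairwise disjoint? True
Covers U? True

Yes, valid partition
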